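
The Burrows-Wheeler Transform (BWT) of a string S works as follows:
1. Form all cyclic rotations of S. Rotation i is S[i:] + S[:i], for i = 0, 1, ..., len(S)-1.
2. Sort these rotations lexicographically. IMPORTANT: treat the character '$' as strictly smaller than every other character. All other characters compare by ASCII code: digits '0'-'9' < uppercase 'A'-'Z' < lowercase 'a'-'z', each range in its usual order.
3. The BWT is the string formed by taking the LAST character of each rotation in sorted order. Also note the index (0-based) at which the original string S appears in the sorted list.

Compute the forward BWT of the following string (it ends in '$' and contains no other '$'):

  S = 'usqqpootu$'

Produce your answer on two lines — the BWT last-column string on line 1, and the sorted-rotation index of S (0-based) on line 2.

All 10 rotations (rotation i = S[i:]+S[:i]):
  rot[0] = usqqpootu$
  rot[1] = sqqpootu$u
  rot[2] = qqpootu$us
  rot[3] = qpootu$usq
  rot[4] = pootu$usqq
  rot[5] = ootu$usqqp
  rot[6] = otu$usqqpo
  rot[7] = tu$usqqpoo
  rot[8] = u$usqqpoot
  rot[9] = $usqqpootu
Sorted (with $ < everything):
  sorted[0] = $usqqpootu  (last char: 'u')
  sorted[1] = ootu$usqqp  (last char: 'p')
  sorted[2] = otu$usqqpo  (last char: 'o')
  sorted[3] = pootu$usqq  (last char: 'q')
  sorted[4] = qpootu$usq  (last char: 'q')
  sorted[5] = qqpootu$us  (last char: 's')
  sorted[6] = sqqpootu$u  (last char: 'u')
  sorted[7] = tu$usqqpoo  (last char: 'o')
  sorted[8] = u$usqqpoot  (last char: 't')
  sorted[9] = usqqpootu$  (last char: '$')
Last column: upoqqsuot$
Original string S is at sorted index 9

Answer: upoqqsuot$
9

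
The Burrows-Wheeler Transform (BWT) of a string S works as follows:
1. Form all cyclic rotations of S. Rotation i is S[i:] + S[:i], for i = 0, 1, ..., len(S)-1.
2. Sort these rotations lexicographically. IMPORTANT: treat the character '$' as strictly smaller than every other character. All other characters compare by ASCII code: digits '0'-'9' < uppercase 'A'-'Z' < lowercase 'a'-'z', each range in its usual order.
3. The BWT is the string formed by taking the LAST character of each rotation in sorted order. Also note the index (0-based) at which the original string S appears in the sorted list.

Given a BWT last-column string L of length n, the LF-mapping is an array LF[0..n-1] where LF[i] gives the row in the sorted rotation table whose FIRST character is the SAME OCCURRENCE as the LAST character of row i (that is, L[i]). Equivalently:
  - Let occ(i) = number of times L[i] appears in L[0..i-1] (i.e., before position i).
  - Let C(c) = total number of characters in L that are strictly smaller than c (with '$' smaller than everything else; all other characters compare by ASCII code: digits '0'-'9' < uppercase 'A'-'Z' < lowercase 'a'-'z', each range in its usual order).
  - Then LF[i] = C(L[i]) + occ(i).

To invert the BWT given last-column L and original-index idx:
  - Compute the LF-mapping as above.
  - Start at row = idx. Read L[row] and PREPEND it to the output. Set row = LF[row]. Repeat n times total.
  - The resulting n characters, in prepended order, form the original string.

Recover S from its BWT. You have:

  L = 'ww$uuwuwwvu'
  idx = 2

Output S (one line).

Answer: uuwwvwwuuw$

Derivation:
LF mapping: 6 7 0 1 2 8 3 9 10 5 4
Walk LF starting at row 2, prepending L[row]:
  step 1: row=2, L[2]='$', prepend. Next row=LF[2]=0
  step 2: row=0, L[0]='w', prepend. Next row=LF[0]=6
  step 3: row=6, L[6]='u', prepend. Next row=LF[6]=3
  step 4: row=3, L[3]='u', prepend. Next row=LF[3]=1
  step 5: row=1, L[1]='w', prepend. Next row=LF[1]=7
  step 6: row=7, L[7]='w', prepend. Next row=LF[7]=9
  step 7: row=9, L[9]='v', prepend. Next row=LF[9]=5
  step 8: row=5, L[5]='w', prepend. Next row=LF[5]=8
  step 9: row=8, L[8]='w', prepend. Next row=LF[8]=10
  step 10: row=10, L[10]='u', prepend. Next row=LF[10]=4
  step 11: row=4, L[4]='u', prepend. Next row=LF[4]=2
Reversed output: uuwwvwwuuw$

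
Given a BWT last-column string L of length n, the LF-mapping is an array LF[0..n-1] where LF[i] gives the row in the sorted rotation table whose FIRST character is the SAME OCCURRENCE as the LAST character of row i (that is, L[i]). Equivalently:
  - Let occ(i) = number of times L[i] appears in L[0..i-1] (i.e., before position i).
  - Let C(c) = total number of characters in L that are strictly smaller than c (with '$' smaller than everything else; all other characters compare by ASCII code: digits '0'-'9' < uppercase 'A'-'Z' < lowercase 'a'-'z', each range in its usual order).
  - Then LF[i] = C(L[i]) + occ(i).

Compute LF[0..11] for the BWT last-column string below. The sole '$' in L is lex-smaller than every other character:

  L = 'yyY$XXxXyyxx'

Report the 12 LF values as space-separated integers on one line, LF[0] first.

Answer: 8 9 4 0 1 2 5 3 10 11 6 7

Derivation:
Char counts: '$':1, 'X':3, 'Y':1, 'x':3, 'y':4
C (first-col start): C('$')=0, C('X')=1, C('Y')=4, C('x')=5, C('y')=8
L[0]='y': occ=0, LF[0]=C('y')+0=8+0=8
L[1]='y': occ=1, LF[1]=C('y')+1=8+1=9
L[2]='Y': occ=0, LF[2]=C('Y')+0=4+0=4
L[3]='$': occ=0, LF[3]=C('$')+0=0+0=0
L[4]='X': occ=0, LF[4]=C('X')+0=1+0=1
L[5]='X': occ=1, LF[5]=C('X')+1=1+1=2
L[6]='x': occ=0, LF[6]=C('x')+0=5+0=5
L[7]='X': occ=2, LF[7]=C('X')+2=1+2=3
L[8]='y': occ=2, LF[8]=C('y')+2=8+2=10
L[9]='y': occ=3, LF[9]=C('y')+3=8+3=11
L[10]='x': occ=1, LF[10]=C('x')+1=5+1=6
L[11]='x': occ=2, LF[11]=C('x')+2=5+2=7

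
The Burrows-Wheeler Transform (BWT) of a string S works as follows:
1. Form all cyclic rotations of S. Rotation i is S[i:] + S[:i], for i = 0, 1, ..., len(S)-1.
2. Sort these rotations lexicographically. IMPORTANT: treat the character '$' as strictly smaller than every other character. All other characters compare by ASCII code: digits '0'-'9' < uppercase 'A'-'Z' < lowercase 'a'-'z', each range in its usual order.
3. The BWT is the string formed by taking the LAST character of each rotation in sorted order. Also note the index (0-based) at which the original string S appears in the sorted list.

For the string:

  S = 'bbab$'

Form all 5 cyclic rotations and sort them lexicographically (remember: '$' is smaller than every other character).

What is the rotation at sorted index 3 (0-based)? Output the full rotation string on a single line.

All 5 rotations (rotation i = S[i:]+S[:i]):
  rot[0] = bbab$
  rot[1] = bab$b
  rot[2] = ab$bb
  rot[3] = b$bba
  rot[4] = $bbab
Sorted (with $ < everything):
  sorted[0] = $bbab
  sorted[1] = ab$bb
  sorted[2] = b$bba
  sorted[3] = bab$b
  sorted[4] = bbab$
sorted[3] = bab$b

Answer: bab$b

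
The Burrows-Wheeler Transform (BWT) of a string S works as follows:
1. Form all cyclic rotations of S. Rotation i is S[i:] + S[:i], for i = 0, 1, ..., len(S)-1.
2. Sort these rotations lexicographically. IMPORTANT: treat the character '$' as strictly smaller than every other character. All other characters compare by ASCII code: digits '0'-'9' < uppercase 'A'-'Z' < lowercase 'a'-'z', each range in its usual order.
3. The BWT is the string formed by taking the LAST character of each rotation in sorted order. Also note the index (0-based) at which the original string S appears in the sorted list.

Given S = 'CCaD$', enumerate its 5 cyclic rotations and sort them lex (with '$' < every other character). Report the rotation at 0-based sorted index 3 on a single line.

All 5 rotations (rotation i = S[i:]+S[:i]):
  rot[0] = CCaD$
  rot[1] = CaD$C
  rot[2] = aD$CC
  rot[3] = D$CCa
  rot[4] = $CCaD
Sorted (with $ < everything):
  sorted[0] = $CCaD
  sorted[1] = CCaD$
  sorted[2] = CaD$C
  sorted[3] = D$CCa
  sorted[4] = aD$CC
sorted[3] = D$CCa

Answer: D$CCa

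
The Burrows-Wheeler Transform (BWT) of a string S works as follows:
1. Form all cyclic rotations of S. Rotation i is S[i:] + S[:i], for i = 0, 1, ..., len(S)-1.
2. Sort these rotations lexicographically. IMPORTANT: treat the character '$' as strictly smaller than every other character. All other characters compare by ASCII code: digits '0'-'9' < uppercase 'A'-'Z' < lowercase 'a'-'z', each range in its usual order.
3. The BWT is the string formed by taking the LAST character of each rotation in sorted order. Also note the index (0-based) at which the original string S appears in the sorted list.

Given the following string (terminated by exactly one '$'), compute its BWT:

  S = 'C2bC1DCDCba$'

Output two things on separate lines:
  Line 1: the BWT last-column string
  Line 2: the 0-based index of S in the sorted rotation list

Answer: aCCb$DD1Cb2C
4

Derivation:
All 12 rotations (rotation i = S[i:]+S[:i]):
  rot[0] = C2bC1DCDCba$
  rot[1] = 2bC1DCDCba$C
  rot[2] = bC1DCDCba$C2
  rot[3] = C1DCDCba$C2b
  rot[4] = 1DCDCba$C2bC
  rot[5] = DCDCba$C2bC1
  rot[6] = CDCba$C2bC1D
  rot[7] = DCba$C2bC1DC
  rot[8] = Cba$C2bC1DCD
  rot[9] = ba$C2bC1DCDC
  rot[10] = a$C2bC1DCDCb
  rot[11] = $C2bC1DCDCba
Sorted (with $ < everything):
  sorted[0] = $C2bC1DCDCba  (last char: 'a')
  sorted[1] = 1DCDCba$C2bC  (last char: 'C')
  sorted[2] = 2bC1DCDCba$C  (last char: 'C')
  sorted[3] = C1DCDCba$C2b  (last char: 'b')
  sorted[4] = C2bC1DCDCba$  (last char: '$')
  sorted[5] = CDCba$C2bC1D  (last char: 'D')
  sorted[6] = Cba$C2bC1DCD  (last char: 'D')
  sorted[7] = DCDCba$C2bC1  (last char: '1')
  sorted[8] = DCba$C2bC1DC  (last char: 'C')
  sorted[9] = a$C2bC1DCDCb  (last char: 'b')
  sorted[10] = bC1DCDCba$C2  (last char: '2')
  sorted[11] = ba$C2bC1DCDC  (last char: 'C')
Last column: aCCb$DD1Cb2C
Original string S is at sorted index 4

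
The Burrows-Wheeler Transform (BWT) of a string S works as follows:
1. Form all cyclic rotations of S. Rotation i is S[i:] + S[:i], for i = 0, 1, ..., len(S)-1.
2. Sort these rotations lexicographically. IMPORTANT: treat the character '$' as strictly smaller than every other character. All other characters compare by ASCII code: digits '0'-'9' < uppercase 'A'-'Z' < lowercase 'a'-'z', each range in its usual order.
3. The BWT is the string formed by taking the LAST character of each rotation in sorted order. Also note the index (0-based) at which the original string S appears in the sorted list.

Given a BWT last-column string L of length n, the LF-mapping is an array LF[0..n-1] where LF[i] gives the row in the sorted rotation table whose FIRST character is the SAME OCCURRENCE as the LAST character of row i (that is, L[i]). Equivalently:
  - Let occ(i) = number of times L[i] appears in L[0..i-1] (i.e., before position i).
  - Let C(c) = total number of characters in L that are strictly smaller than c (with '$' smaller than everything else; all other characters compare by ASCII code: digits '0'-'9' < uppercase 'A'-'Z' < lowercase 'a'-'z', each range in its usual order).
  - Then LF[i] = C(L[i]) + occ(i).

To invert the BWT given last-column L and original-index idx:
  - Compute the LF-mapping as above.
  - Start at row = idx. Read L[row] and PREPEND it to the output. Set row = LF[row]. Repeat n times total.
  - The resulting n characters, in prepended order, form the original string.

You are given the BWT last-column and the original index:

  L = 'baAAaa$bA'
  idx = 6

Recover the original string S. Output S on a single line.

LF mapping: 7 4 1 2 5 6 0 8 3
Walk LF starting at row 6, prepending L[row]:
  step 1: row=6, L[6]='$', prepend. Next row=LF[6]=0
  step 2: row=0, L[0]='b', prepend. Next row=LF[0]=7
  step 3: row=7, L[7]='b', prepend. Next row=LF[7]=8
  step 4: row=8, L[8]='A', prepend. Next row=LF[8]=3
  step 5: row=3, L[3]='A', prepend. Next row=LF[3]=2
  step 6: row=2, L[2]='A', prepend. Next row=LF[2]=1
  step 7: row=1, L[1]='a', prepend. Next row=LF[1]=4
  step 8: row=4, L[4]='a', prepend. Next row=LF[4]=5
  step 9: row=5, L[5]='a', prepend. Next row=LF[5]=6
Reversed output: aaaAAAbb$

Answer: aaaAAAbb$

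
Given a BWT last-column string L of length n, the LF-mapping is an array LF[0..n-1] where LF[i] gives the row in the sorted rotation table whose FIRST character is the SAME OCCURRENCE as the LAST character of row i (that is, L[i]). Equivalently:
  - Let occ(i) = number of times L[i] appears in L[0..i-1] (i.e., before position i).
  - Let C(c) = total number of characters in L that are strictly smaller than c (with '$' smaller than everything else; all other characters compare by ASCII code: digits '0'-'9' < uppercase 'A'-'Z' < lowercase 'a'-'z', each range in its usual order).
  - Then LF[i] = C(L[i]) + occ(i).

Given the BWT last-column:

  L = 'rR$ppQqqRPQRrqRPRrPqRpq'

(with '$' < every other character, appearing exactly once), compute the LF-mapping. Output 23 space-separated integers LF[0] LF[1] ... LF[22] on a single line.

Answer: 20 6 0 12 13 4 15 16 7 1 5 8 21 17 9 2 10 22 3 18 11 14 19

Derivation:
Char counts: '$':1, 'P':3, 'Q':2, 'R':6, 'p':3, 'q':5, 'r':3
C (first-col start): C('$')=0, C('P')=1, C('Q')=4, C('R')=6, C('p')=12, C('q')=15, C('r')=20
L[0]='r': occ=0, LF[0]=C('r')+0=20+0=20
L[1]='R': occ=0, LF[1]=C('R')+0=6+0=6
L[2]='$': occ=0, LF[2]=C('$')+0=0+0=0
L[3]='p': occ=0, LF[3]=C('p')+0=12+0=12
L[4]='p': occ=1, LF[4]=C('p')+1=12+1=13
L[5]='Q': occ=0, LF[5]=C('Q')+0=4+0=4
L[6]='q': occ=0, LF[6]=C('q')+0=15+0=15
L[7]='q': occ=1, LF[7]=C('q')+1=15+1=16
L[8]='R': occ=1, LF[8]=C('R')+1=6+1=7
L[9]='P': occ=0, LF[9]=C('P')+0=1+0=1
L[10]='Q': occ=1, LF[10]=C('Q')+1=4+1=5
L[11]='R': occ=2, LF[11]=C('R')+2=6+2=8
L[12]='r': occ=1, LF[12]=C('r')+1=20+1=21
L[13]='q': occ=2, LF[13]=C('q')+2=15+2=17
L[14]='R': occ=3, LF[14]=C('R')+3=6+3=9
L[15]='P': occ=1, LF[15]=C('P')+1=1+1=2
L[16]='R': occ=4, LF[16]=C('R')+4=6+4=10
L[17]='r': occ=2, LF[17]=C('r')+2=20+2=22
L[18]='P': occ=2, LF[18]=C('P')+2=1+2=3
L[19]='q': occ=3, LF[19]=C('q')+3=15+3=18
L[20]='R': occ=5, LF[20]=C('R')+5=6+5=11
L[21]='p': occ=2, LF[21]=C('p')+2=12+2=14
L[22]='q': occ=4, LF[22]=C('q')+4=15+4=19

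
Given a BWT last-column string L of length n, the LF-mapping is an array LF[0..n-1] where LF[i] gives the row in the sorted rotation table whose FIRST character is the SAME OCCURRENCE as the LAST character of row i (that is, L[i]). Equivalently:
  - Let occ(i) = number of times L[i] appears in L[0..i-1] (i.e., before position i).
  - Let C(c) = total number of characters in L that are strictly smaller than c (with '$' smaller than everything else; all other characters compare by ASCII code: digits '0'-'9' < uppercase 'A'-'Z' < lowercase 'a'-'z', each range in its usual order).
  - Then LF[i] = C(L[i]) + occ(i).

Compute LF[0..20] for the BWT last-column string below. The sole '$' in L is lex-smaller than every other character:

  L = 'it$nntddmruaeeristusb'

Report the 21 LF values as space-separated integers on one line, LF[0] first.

Answer: 7 16 0 10 11 17 3 4 9 12 19 1 5 6 13 8 14 18 20 15 2

Derivation:
Char counts: '$':1, 'a':1, 'b':1, 'd':2, 'e':2, 'i':2, 'm':1, 'n':2, 'r':2, 's':2, 't':3, 'u':2
C (first-col start): C('$')=0, C('a')=1, C('b')=2, C('d')=3, C('e')=5, C('i')=7, C('m')=9, C('n')=10, C('r')=12, C('s')=14, C('t')=16, C('u')=19
L[0]='i': occ=0, LF[0]=C('i')+0=7+0=7
L[1]='t': occ=0, LF[1]=C('t')+0=16+0=16
L[2]='$': occ=0, LF[2]=C('$')+0=0+0=0
L[3]='n': occ=0, LF[3]=C('n')+0=10+0=10
L[4]='n': occ=1, LF[4]=C('n')+1=10+1=11
L[5]='t': occ=1, LF[5]=C('t')+1=16+1=17
L[6]='d': occ=0, LF[6]=C('d')+0=3+0=3
L[7]='d': occ=1, LF[7]=C('d')+1=3+1=4
L[8]='m': occ=0, LF[8]=C('m')+0=9+0=9
L[9]='r': occ=0, LF[9]=C('r')+0=12+0=12
L[10]='u': occ=0, LF[10]=C('u')+0=19+0=19
L[11]='a': occ=0, LF[11]=C('a')+0=1+0=1
L[12]='e': occ=0, LF[12]=C('e')+0=5+0=5
L[13]='e': occ=1, LF[13]=C('e')+1=5+1=6
L[14]='r': occ=1, LF[14]=C('r')+1=12+1=13
L[15]='i': occ=1, LF[15]=C('i')+1=7+1=8
L[16]='s': occ=0, LF[16]=C('s')+0=14+0=14
L[17]='t': occ=2, LF[17]=C('t')+2=16+2=18
L[18]='u': occ=1, LF[18]=C('u')+1=19+1=20
L[19]='s': occ=1, LF[19]=C('s')+1=14+1=15
L[20]='b': occ=0, LF[20]=C('b')+0=2+0=2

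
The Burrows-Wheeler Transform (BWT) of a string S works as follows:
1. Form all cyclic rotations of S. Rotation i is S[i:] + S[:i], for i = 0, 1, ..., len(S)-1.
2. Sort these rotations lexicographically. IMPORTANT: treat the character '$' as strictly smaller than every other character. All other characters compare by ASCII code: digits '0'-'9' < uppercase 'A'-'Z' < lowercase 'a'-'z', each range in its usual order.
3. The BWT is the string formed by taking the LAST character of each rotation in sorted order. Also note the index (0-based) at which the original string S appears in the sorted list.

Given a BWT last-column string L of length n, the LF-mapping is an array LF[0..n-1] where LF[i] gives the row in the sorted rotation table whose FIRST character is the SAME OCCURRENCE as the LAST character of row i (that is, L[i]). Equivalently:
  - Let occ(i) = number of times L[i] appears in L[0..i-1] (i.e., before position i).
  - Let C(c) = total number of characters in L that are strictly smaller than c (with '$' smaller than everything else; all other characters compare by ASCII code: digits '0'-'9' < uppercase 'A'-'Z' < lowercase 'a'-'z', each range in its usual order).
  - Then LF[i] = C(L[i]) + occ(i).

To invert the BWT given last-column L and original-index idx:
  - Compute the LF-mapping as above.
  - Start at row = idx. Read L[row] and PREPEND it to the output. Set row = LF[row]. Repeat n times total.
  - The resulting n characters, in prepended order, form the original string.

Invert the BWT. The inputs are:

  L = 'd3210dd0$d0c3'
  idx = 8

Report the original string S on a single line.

LF mapping: 9 6 5 4 1 10 11 2 0 12 3 8 7
Walk LF starting at row 8, prepending L[row]:
  step 1: row=8, L[8]='$', prepend. Next row=LF[8]=0
  step 2: row=0, L[0]='d', prepend. Next row=LF[0]=9
  step 3: row=9, L[9]='d', prepend. Next row=LF[9]=12
  step 4: row=12, L[12]='3', prepend. Next row=LF[12]=7
  step 5: row=7, L[7]='0', prepend. Next row=LF[7]=2
  step 6: row=2, L[2]='2', prepend. Next row=LF[2]=5
  step 7: row=5, L[5]='d', prepend. Next row=LF[5]=10
  step 8: row=10, L[10]='0', prepend. Next row=LF[10]=3
  step 9: row=3, L[3]='1', prepend. Next row=LF[3]=4
  step 10: row=4, L[4]='0', prepend. Next row=LF[4]=1
  step 11: row=1, L[1]='3', prepend. Next row=LF[1]=6
  step 12: row=6, L[6]='d', prepend. Next row=LF[6]=11
  step 13: row=11, L[11]='c', prepend. Next row=LF[11]=8
Reversed output: cd3010d203dd$

Answer: cd3010d203dd$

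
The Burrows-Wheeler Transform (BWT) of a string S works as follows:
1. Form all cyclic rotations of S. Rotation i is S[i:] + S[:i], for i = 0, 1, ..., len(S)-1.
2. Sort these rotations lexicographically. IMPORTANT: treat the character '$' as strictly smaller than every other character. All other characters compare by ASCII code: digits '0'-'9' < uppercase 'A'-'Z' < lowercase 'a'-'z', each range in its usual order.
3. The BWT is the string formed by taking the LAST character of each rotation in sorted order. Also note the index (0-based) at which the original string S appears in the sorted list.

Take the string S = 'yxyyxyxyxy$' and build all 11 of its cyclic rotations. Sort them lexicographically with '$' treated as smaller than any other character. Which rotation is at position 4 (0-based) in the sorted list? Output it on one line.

All 11 rotations (rotation i = S[i:]+S[:i]):
  rot[0] = yxyyxyxyxy$
  rot[1] = xyyxyxyxy$y
  rot[2] = yyxyxyxy$yx
  rot[3] = yxyxyxy$yxy
  rot[4] = xyxyxy$yxyy
  rot[5] = yxyxy$yxyyx
  rot[6] = xyxy$yxyyxy
  rot[7] = yxy$yxyyxyx
  rot[8] = xy$yxyyxyxy
  rot[9] = y$yxyyxyxyx
  rot[10] = $yxyyxyxyxy
Sorted (with $ < everything):
  sorted[0] = $yxyyxyxyxy
  sorted[1] = xy$yxyyxyxy
  sorted[2] = xyxy$yxyyxy
  sorted[3] = xyxyxy$yxyy
  sorted[4] = xyyxyxyxy$y
  sorted[5] = y$yxyyxyxyx
  sorted[6] = yxy$yxyyxyx
  sorted[7] = yxyxy$yxyyx
  sorted[8] = yxyxyxy$yxy
  sorted[9] = yxyyxyxyxy$
  sorted[10] = yyxyxyxy$yx
sorted[4] = xyyxyxyxy$y

Answer: xyyxyxyxy$y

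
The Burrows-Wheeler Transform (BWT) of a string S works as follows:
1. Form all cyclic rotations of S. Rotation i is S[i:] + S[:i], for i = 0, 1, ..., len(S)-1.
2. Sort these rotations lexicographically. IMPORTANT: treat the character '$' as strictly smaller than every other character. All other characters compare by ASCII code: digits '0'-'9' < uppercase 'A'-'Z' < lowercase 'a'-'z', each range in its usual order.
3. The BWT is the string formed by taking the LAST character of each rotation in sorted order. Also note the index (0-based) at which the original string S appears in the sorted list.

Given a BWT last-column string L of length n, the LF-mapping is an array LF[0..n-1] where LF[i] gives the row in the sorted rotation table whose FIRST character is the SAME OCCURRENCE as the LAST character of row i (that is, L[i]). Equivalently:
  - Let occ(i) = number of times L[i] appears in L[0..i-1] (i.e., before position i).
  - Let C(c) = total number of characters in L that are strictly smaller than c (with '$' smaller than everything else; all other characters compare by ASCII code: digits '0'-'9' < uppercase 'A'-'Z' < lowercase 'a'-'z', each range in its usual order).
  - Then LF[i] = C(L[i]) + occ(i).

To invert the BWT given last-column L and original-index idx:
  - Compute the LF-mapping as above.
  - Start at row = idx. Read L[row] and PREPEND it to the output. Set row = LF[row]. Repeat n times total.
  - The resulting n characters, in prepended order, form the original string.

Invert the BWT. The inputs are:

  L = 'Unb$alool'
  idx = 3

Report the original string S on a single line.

Answer: balloonU$

Derivation:
LF mapping: 1 6 3 0 2 4 7 8 5
Walk LF starting at row 3, prepending L[row]:
  step 1: row=3, L[3]='$', prepend. Next row=LF[3]=0
  step 2: row=0, L[0]='U', prepend. Next row=LF[0]=1
  step 3: row=1, L[1]='n', prepend. Next row=LF[1]=6
  step 4: row=6, L[6]='o', prepend. Next row=LF[6]=7
  step 5: row=7, L[7]='o', prepend. Next row=LF[7]=8
  step 6: row=8, L[8]='l', prepend. Next row=LF[8]=5
  step 7: row=5, L[5]='l', prepend. Next row=LF[5]=4
  step 8: row=4, L[4]='a', prepend. Next row=LF[4]=2
  step 9: row=2, L[2]='b', prepend. Next row=LF[2]=3
Reversed output: balloonU$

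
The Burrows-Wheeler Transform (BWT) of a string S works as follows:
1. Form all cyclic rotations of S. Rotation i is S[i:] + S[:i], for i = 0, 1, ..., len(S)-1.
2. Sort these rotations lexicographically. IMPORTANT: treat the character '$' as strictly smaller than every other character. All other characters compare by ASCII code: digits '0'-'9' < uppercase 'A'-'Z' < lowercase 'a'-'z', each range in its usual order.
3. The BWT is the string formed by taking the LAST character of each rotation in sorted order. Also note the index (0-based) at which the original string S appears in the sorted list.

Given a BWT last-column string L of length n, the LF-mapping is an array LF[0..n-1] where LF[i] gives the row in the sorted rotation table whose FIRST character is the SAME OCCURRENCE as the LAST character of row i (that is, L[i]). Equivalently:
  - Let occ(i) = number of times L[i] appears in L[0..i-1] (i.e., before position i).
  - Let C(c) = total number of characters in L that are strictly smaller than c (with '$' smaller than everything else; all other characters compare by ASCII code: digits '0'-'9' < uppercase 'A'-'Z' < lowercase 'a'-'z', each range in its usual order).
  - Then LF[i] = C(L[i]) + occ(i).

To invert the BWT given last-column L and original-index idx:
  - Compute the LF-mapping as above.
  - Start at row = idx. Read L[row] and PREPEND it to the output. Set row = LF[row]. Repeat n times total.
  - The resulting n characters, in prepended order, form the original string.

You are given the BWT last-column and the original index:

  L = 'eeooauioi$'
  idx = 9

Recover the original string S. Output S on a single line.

Answer: uiooeaioe$

Derivation:
LF mapping: 2 3 6 7 1 9 4 8 5 0
Walk LF starting at row 9, prepending L[row]:
  step 1: row=9, L[9]='$', prepend. Next row=LF[9]=0
  step 2: row=0, L[0]='e', prepend. Next row=LF[0]=2
  step 3: row=2, L[2]='o', prepend. Next row=LF[2]=6
  step 4: row=6, L[6]='i', prepend. Next row=LF[6]=4
  step 5: row=4, L[4]='a', prepend. Next row=LF[4]=1
  step 6: row=1, L[1]='e', prepend. Next row=LF[1]=3
  step 7: row=3, L[3]='o', prepend. Next row=LF[3]=7
  step 8: row=7, L[7]='o', prepend. Next row=LF[7]=8
  step 9: row=8, L[8]='i', prepend. Next row=LF[8]=5
  step 10: row=5, L[5]='u', prepend. Next row=LF[5]=9
Reversed output: uiooeaioe$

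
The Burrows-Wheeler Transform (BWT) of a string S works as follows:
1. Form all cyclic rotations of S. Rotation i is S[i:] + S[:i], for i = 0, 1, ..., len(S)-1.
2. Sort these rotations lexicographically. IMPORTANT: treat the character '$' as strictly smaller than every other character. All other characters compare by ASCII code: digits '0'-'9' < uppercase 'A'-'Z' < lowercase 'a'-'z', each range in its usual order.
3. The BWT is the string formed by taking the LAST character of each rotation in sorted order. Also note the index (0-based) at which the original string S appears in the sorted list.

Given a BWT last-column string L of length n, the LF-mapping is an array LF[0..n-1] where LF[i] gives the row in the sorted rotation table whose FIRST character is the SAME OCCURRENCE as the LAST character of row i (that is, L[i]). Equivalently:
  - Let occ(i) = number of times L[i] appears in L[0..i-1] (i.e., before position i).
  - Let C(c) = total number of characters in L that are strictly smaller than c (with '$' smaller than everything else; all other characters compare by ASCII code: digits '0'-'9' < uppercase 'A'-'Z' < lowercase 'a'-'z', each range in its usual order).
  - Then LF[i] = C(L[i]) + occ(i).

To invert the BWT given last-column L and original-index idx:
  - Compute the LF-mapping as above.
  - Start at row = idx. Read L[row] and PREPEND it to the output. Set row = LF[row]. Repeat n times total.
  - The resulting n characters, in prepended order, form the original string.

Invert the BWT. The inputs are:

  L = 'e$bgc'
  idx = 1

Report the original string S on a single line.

Answer: bcge$

Derivation:
LF mapping: 3 0 1 4 2
Walk LF starting at row 1, prepending L[row]:
  step 1: row=1, L[1]='$', prepend. Next row=LF[1]=0
  step 2: row=0, L[0]='e', prepend. Next row=LF[0]=3
  step 3: row=3, L[3]='g', prepend. Next row=LF[3]=4
  step 4: row=4, L[4]='c', prepend. Next row=LF[4]=2
  step 5: row=2, L[2]='b', prepend. Next row=LF[2]=1
Reversed output: bcge$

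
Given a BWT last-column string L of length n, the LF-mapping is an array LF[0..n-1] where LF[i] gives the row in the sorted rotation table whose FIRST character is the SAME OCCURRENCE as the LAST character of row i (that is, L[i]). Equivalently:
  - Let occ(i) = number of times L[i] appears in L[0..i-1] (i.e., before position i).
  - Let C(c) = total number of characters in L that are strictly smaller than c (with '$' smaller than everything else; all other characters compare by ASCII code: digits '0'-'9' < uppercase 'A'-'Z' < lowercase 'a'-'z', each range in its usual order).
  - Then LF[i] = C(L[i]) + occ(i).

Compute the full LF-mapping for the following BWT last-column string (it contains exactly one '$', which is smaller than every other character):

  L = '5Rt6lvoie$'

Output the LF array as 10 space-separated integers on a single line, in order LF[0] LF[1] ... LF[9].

Answer: 1 3 8 2 6 9 7 5 4 0

Derivation:
Char counts: '$':1, '5':1, '6':1, 'R':1, 'e':1, 'i':1, 'l':1, 'o':1, 't':1, 'v':1
C (first-col start): C('$')=0, C('5')=1, C('6')=2, C('R')=3, C('e')=4, C('i')=5, C('l')=6, C('o')=7, C('t')=8, C('v')=9
L[0]='5': occ=0, LF[0]=C('5')+0=1+0=1
L[1]='R': occ=0, LF[1]=C('R')+0=3+0=3
L[2]='t': occ=0, LF[2]=C('t')+0=8+0=8
L[3]='6': occ=0, LF[3]=C('6')+0=2+0=2
L[4]='l': occ=0, LF[4]=C('l')+0=6+0=6
L[5]='v': occ=0, LF[5]=C('v')+0=9+0=9
L[6]='o': occ=0, LF[6]=C('o')+0=7+0=7
L[7]='i': occ=0, LF[7]=C('i')+0=5+0=5
L[8]='e': occ=0, LF[8]=C('e')+0=4+0=4
L[9]='$': occ=0, LF[9]=C('$')+0=0+0=0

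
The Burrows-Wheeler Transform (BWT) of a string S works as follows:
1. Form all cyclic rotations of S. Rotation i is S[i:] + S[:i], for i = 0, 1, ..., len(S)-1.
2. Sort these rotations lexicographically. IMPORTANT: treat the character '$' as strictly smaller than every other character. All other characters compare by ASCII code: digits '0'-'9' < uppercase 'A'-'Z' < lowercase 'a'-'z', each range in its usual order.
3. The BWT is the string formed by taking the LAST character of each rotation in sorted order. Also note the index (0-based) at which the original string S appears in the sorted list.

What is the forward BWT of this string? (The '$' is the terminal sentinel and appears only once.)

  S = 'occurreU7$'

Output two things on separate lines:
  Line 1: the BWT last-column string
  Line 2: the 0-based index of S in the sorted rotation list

Answer: 7Ueocr$ruc
6

Derivation:
All 10 rotations (rotation i = S[i:]+S[:i]):
  rot[0] = occurreU7$
  rot[1] = ccurreU7$o
  rot[2] = curreU7$oc
  rot[3] = urreU7$occ
  rot[4] = rreU7$occu
  rot[5] = reU7$occur
  rot[6] = eU7$occurr
  rot[7] = U7$occurre
  rot[8] = 7$occurreU
  rot[9] = $occurreU7
Sorted (with $ < everything):
  sorted[0] = $occurreU7  (last char: '7')
  sorted[1] = 7$occurreU  (last char: 'U')
  sorted[2] = U7$occurre  (last char: 'e')
  sorted[3] = ccurreU7$o  (last char: 'o')
  sorted[4] = curreU7$oc  (last char: 'c')
  sorted[5] = eU7$occurr  (last char: 'r')
  sorted[6] = occurreU7$  (last char: '$')
  sorted[7] = reU7$occur  (last char: 'r')
  sorted[8] = rreU7$occu  (last char: 'u')
  sorted[9] = urreU7$occ  (last char: 'c')
Last column: 7Ueocr$ruc
Original string S is at sorted index 6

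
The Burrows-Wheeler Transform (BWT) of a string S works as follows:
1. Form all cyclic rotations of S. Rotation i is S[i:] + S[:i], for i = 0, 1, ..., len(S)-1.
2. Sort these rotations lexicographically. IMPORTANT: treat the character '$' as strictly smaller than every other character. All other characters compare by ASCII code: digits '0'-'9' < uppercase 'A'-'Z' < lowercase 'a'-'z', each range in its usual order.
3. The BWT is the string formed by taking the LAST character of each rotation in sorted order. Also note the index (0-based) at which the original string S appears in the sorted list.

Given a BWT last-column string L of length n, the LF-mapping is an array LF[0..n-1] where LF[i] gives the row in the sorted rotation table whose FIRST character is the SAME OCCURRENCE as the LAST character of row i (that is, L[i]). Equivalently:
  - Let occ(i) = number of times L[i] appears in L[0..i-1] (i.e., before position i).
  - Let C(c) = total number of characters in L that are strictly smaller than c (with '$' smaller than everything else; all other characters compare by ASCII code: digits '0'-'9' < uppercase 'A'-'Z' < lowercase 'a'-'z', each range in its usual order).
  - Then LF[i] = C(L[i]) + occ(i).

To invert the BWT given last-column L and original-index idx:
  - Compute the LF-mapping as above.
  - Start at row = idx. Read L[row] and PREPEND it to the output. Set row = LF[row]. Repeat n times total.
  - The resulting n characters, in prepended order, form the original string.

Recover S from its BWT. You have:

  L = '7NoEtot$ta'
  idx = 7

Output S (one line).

Answer: tattooEN7$

Derivation:
LF mapping: 1 3 5 2 7 6 8 0 9 4
Walk LF starting at row 7, prepending L[row]:
  step 1: row=7, L[7]='$', prepend. Next row=LF[7]=0
  step 2: row=0, L[0]='7', prepend. Next row=LF[0]=1
  step 3: row=1, L[1]='N', prepend. Next row=LF[1]=3
  step 4: row=3, L[3]='E', prepend. Next row=LF[3]=2
  step 5: row=2, L[2]='o', prepend. Next row=LF[2]=5
  step 6: row=5, L[5]='o', prepend. Next row=LF[5]=6
  step 7: row=6, L[6]='t', prepend. Next row=LF[6]=8
  step 8: row=8, L[8]='t', prepend. Next row=LF[8]=9
  step 9: row=9, L[9]='a', prepend. Next row=LF[9]=4
  step 10: row=4, L[4]='t', prepend. Next row=LF[4]=7
Reversed output: tattooEN7$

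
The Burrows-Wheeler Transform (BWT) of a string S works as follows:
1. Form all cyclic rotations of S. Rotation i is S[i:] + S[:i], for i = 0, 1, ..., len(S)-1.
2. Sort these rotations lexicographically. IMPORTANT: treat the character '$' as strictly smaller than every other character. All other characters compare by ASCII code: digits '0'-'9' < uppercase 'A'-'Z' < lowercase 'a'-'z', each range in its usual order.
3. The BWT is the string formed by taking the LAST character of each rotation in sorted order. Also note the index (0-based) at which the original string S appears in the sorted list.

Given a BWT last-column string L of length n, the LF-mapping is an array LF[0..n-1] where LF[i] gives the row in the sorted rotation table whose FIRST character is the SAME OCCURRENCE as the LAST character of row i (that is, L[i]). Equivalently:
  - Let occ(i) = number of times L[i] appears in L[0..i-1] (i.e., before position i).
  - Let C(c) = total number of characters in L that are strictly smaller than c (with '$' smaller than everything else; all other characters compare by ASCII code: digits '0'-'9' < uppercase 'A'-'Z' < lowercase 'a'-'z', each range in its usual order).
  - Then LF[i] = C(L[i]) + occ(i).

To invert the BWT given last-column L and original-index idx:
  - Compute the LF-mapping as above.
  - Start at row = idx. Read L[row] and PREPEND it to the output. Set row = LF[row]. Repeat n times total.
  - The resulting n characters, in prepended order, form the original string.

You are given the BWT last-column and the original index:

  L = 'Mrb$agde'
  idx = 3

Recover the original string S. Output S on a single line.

Answer: badgerM$

Derivation:
LF mapping: 1 7 3 0 2 6 4 5
Walk LF starting at row 3, prepending L[row]:
  step 1: row=3, L[3]='$', prepend. Next row=LF[3]=0
  step 2: row=0, L[0]='M', prepend. Next row=LF[0]=1
  step 3: row=1, L[1]='r', prepend. Next row=LF[1]=7
  step 4: row=7, L[7]='e', prepend. Next row=LF[7]=5
  step 5: row=5, L[5]='g', prepend. Next row=LF[5]=6
  step 6: row=6, L[6]='d', prepend. Next row=LF[6]=4
  step 7: row=4, L[4]='a', prepend. Next row=LF[4]=2
  step 8: row=2, L[2]='b', prepend. Next row=LF[2]=3
Reversed output: badgerM$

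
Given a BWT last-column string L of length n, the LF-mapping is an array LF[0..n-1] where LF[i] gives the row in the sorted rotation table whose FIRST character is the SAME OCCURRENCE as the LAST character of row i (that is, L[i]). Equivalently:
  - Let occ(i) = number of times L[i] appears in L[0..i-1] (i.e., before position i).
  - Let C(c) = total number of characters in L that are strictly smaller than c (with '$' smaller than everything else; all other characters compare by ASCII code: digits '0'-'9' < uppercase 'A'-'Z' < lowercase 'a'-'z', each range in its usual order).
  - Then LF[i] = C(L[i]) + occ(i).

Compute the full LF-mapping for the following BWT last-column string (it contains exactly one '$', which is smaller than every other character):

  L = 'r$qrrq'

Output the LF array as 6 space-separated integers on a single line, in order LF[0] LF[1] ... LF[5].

Char counts: '$':1, 'q':2, 'r':3
C (first-col start): C('$')=0, C('q')=1, C('r')=3
L[0]='r': occ=0, LF[0]=C('r')+0=3+0=3
L[1]='$': occ=0, LF[1]=C('$')+0=0+0=0
L[2]='q': occ=0, LF[2]=C('q')+0=1+0=1
L[3]='r': occ=1, LF[3]=C('r')+1=3+1=4
L[4]='r': occ=2, LF[4]=C('r')+2=3+2=5
L[5]='q': occ=1, LF[5]=C('q')+1=1+1=2

Answer: 3 0 1 4 5 2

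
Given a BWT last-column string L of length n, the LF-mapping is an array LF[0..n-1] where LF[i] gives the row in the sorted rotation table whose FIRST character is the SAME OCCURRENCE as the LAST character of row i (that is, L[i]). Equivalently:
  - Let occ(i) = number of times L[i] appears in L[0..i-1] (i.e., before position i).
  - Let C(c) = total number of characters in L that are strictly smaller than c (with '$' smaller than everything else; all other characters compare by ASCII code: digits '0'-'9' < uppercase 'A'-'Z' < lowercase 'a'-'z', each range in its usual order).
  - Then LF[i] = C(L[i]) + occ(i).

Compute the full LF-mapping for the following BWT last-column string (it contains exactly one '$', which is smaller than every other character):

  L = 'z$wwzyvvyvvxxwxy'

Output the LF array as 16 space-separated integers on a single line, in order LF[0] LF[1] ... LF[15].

Char counts: '$':1, 'v':4, 'w':3, 'x':3, 'y':3, 'z':2
C (first-col start): C('$')=0, C('v')=1, C('w')=5, C('x')=8, C('y')=11, C('z')=14
L[0]='z': occ=0, LF[0]=C('z')+0=14+0=14
L[1]='$': occ=0, LF[1]=C('$')+0=0+0=0
L[2]='w': occ=0, LF[2]=C('w')+0=5+0=5
L[3]='w': occ=1, LF[3]=C('w')+1=5+1=6
L[4]='z': occ=1, LF[4]=C('z')+1=14+1=15
L[5]='y': occ=0, LF[5]=C('y')+0=11+0=11
L[6]='v': occ=0, LF[6]=C('v')+0=1+0=1
L[7]='v': occ=1, LF[7]=C('v')+1=1+1=2
L[8]='y': occ=1, LF[8]=C('y')+1=11+1=12
L[9]='v': occ=2, LF[9]=C('v')+2=1+2=3
L[10]='v': occ=3, LF[10]=C('v')+3=1+3=4
L[11]='x': occ=0, LF[11]=C('x')+0=8+0=8
L[12]='x': occ=1, LF[12]=C('x')+1=8+1=9
L[13]='w': occ=2, LF[13]=C('w')+2=5+2=7
L[14]='x': occ=2, LF[14]=C('x')+2=8+2=10
L[15]='y': occ=2, LF[15]=C('y')+2=11+2=13

Answer: 14 0 5 6 15 11 1 2 12 3 4 8 9 7 10 13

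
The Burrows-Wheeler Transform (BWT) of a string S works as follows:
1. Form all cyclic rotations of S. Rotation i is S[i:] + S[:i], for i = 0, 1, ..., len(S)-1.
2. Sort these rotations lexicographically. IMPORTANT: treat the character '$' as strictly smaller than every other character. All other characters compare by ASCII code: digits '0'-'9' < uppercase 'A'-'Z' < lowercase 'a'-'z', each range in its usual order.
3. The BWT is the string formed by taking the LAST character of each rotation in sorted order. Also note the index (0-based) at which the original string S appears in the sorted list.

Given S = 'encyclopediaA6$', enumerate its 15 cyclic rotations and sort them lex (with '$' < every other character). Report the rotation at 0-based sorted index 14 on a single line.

All 15 rotations (rotation i = S[i:]+S[:i]):
  rot[0] = encyclopediaA6$
  rot[1] = ncyclopediaA6$e
  rot[2] = cyclopediaA6$en
  rot[3] = yclopediaA6$enc
  rot[4] = clopediaA6$ency
  rot[5] = lopediaA6$encyc
  rot[6] = opediaA6$encycl
  rot[7] = pediaA6$encyclo
  rot[8] = ediaA6$encyclop
  rot[9] = diaA6$encyclope
  rot[10] = iaA6$encycloped
  rot[11] = aA6$encyclopedi
  rot[12] = A6$encyclopedia
  rot[13] = 6$encyclopediaA
  rot[14] = $encyclopediaA6
Sorted (with $ < everything):
  sorted[0] = $encyclopediaA6
  sorted[1] = 6$encyclopediaA
  sorted[2] = A6$encyclopedia
  sorted[3] = aA6$encyclopedi
  sorted[4] = clopediaA6$ency
  sorted[5] = cyclopediaA6$en
  sorted[6] = diaA6$encyclope
  sorted[7] = ediaA6$encyclop
  sorted[8] = encyclopediaA6$
  sorted[9] = iaA6$encycloped
  sorted[10] = lopediaA6$encyc
  sorted[11] = ncyclopediaA6$e
  sorted[12] = opediaA6$encycl
  sorted[13] = pediaA6$encyclo
  sorted[14] = yclopediaA6$enc
sorted[14] = yclopediaA6$enc

Answer: yclopediaA6$enc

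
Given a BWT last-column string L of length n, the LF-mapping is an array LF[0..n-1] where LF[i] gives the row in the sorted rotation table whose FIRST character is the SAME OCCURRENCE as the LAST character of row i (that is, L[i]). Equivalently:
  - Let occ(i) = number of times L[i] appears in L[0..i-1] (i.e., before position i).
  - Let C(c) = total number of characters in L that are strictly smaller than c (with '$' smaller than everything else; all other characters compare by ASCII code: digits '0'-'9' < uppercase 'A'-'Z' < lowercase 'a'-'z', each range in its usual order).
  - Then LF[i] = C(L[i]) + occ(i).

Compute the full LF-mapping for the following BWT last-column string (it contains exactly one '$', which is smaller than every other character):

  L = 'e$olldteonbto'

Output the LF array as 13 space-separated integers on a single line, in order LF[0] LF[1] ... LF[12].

Char counts: '$':1, 'b':1, 'd':1, 'e':2, 'l':2, 'n':1, 'o':3, 't':2
C (first-col start): C('$')=0, C('b')=1, C('d')=2, C('e')=3, C('l')=5, C('n')=7, C('o')=8, C('t')=11
L[0]='e': occ=0, LF[0]=C('e')+0=3+0=3
L[1]='$': occ=0, LF[1]=C('$')+0=0+0=0
L[2]='o': occ=0, LF[2]=C('o')+0=8+0=8
L[3]='l': occ=0, LF[3]=C('l')+0=5+0=5
L[4]='l': occ=1, LF[4]=C('l')+1=5+1=6
L[5]='d': occ=0, LF[5]=C('d')+0=2+0=2
L[6]='t': occ=0, LF[6]=C('t')+0=11+0=11
L[7]='e': occ=1, LF[7]=C('e')+1=3+1=4
L[8]='o': occ=1, LF[8]=C('o')+1=8+1=9
L[9]='n': occ=0, LF[9]=C('n')+0=7+0=7
L[10]='b': occ=0, LF[10]=C('b')+0=1+0=1
L[11]='t': occ=1, LF[11]=C('t')+1=11+1=12
L[12]='o': occ=2, LF[12]=C('o')+2=8+2=10

Answer: 3 0 8 5 6 2 11 4 9 7 1 12 10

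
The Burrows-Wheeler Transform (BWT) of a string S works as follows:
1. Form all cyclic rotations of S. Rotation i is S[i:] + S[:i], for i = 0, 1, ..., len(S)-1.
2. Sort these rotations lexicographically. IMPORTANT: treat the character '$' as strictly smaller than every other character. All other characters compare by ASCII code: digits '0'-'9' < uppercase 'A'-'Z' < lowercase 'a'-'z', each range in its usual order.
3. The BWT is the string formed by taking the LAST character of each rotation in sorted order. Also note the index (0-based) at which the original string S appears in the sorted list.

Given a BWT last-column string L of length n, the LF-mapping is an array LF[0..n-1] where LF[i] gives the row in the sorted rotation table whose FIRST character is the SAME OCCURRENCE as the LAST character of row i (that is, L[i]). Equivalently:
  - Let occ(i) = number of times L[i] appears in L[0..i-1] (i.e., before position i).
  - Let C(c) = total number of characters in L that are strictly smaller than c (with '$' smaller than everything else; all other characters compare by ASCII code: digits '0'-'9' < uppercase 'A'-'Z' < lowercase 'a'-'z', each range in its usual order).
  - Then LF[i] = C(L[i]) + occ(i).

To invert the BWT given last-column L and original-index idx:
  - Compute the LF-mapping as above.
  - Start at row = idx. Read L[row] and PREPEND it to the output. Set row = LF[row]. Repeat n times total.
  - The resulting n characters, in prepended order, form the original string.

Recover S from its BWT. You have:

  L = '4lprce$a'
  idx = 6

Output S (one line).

LF mapping: 1 5 6 7 3 4 0 2
Walk LF starting at row 6, prepending L[row]:
  step 1: row=6, L[6]='$', prepend. Next row=LF[6]=0
  step 2: row=0, L[0]='4', prepend. Next row=LF[0]=1
  step 3: row=1, L[1]='l', prepend. Next row=LF[1]=5
  step 4: row=5, L[5]='e', prepend. Next row=LF[5]=4
  step 5: row=4, L[4]='c', prepend. Next row=LF[4]=3
  step 6: row=3, L[3]='r', prepend. Next row=LF[3]=7
  step 7: row=7, L[7]='a', prepend. Next row=LF[7]=2
  step 8: row=2, L[2]='p', prepend. Next row=LF[2]=6
Reversed output: parcel4$

Answer: parcel4$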